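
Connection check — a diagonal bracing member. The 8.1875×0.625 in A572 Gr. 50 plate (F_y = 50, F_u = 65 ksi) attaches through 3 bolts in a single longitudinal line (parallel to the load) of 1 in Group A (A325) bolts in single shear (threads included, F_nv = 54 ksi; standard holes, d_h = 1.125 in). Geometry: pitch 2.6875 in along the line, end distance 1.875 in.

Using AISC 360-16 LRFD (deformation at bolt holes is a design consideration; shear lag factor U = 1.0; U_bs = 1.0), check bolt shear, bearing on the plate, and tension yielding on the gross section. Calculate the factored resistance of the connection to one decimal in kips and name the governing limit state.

Bolt shear: A_b = π(1)²/4 = 0.7854 in². φR_n = 0.75 × 54 × 0.7854 × 3 × 1 = 95.4 kips.
Bearing (0.625 in plate, F_u = 65 ksi): end bolts L_c = 1.875 − 1.125/2 = 1.3125, R_n = min(1.2×1.3125×0.625×65, 2.4×1×0.625×65) = 63.984 kips/bolt; interior L_c = 2.6875 − 1.125 = 1.5625, R_n = 76.172 kips/bolt. φR_n = 0.75 × (1×63.984 + 2×76.172) = 162.2 kips.
Tension yield (gross): A_g = 8.1875×0.625 = 5.1172 in². φR_n = 0.90 × 50 × 5.1172 = 230.3 kips.
Governing: min(95.4, 162.2, 230.3) = 95.4 kips → bolt shear.

95.4 kips (bolt shear governs)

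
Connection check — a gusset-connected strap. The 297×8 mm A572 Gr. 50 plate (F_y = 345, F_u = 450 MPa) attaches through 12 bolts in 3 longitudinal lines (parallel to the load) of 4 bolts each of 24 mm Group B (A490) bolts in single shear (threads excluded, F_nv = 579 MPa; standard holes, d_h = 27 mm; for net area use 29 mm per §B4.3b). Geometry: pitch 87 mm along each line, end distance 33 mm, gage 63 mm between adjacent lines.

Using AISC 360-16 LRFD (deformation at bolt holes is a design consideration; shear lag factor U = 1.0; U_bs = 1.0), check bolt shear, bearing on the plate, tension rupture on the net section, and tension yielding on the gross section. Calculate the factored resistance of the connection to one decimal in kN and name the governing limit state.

567.0 kN (net-section rupture governs)

Bolt shear: A_b = π(24)²/4 = 452.39 mm². φR_n = 0.75 × 579 × 452.39 × 12 × 1 = 2357.4 kN.
Bearing (8 mm plate, F_u = 450 MPa): end bolts L_c = 33 − 27/2 = 19.5, R_n = min(1.2×19.5×8×450, 2.4×24×8×450) = 84.24 kN/bolt; interior L_c = 87 − 27 = 60, R_n = 207.36 kN/bolt. φR_n = 0.75 × (3×84.24 + 9×207.36) = 1589.2 kN.
Tension rupture (net): A_n = (297 − 3×29)×8 = 1680 mm² (U = 1.0, A_e = A_n). φR_n = 0.75 × 450 × 1680 = 567.0 kN.
Tension yield (gross): A_g = 297×8 = 2376 mm². φR_n = 0.90 × 345 × 2376 = 737.7 kN.
Governing: min(2357.4, 1589.2, 567.0, 737.7) = 567.0 kN → net-section rupture.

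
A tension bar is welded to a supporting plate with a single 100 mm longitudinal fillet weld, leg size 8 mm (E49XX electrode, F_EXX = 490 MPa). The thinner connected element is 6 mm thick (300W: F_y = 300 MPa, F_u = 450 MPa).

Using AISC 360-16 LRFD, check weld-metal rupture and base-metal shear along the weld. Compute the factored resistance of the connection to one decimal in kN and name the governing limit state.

108.0 kN (base-metal shear governs)

Weld metal: throat = 0.707×8 = 5.656 mm, L = 100 mm. φR_n = 0.75 × 0.6 × 490 × 5.656 × 100 = 124.7 kN.
Base metal shear (6 mm plate): yield φR_n = 1.0×0.6×300×6×100 = 108.0 kN; rupture φR_n = 0.75×0.6×450×6×100 = 121.5 kN; take 108.0 kN (yield).
Governing: min(124.7, 108.0) = 108.0 kN → base-metal shear.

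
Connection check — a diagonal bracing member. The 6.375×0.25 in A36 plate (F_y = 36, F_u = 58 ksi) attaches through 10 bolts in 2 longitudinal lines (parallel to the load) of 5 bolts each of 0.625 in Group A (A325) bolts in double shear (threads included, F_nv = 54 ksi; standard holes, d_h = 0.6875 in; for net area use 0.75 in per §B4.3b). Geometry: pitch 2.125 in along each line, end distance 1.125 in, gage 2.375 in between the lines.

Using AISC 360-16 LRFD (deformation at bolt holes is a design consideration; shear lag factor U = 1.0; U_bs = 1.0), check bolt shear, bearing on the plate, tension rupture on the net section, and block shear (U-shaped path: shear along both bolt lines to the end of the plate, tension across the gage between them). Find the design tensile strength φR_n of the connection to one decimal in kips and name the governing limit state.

Bolt shear: A_b = π(0.625)²/4 = 0.3068 in². φR_n = 0.75 × 54 × 0.3068 × 10 × 2 = 248.5 kips.
Bearing (0.25 in plate, F_u = 58 ksi): end bolts L_c = 1.125 − 0.6875/2 = 0.78125, R_n = min(1.2×0.78125×0.25×58, 2.4×0.625×0.25×58) = 13.594 kips/bolt; interior L_c = 2.125 − 0.6875 = 1.4375, R_n = 21.75 kips/bolt. φR_n = 0.75 × (2×13.594 + 8×21.75) = 150.9 kips.
Tension rupture (net): A_n = (6.375 − 2×0.75)×0.25 = 1.2188 in² (U = 1.0, A_e = A_n). φR_n = 0.75 × 58 × 1.2188 = 53.0 kips.
Block shear: shear path 2×[1.125+4×2.125] = 2×9.625 in, A_gv = 4.8125, A_nv = 2×(9.625 − 4.5×0.75)×0.25 = 3.125 in²; tension across gage: (2.375 − 1×0.75)×0.25 = 0.40625 in². R_n = min(0.6×58×3.125, 0.6×36×4.8125) + 1.0×58×0.40625 = min(108.75, 103.95) + 23.563 = 127.51 kips. φR_n = 0.75 × 127.51 = 95.6 kips.
Governing: min(248.5, 150.9, 53.0, 95.6) = 53.0 kips → net-section rupture.

53.0 kips (net-section rupture governs)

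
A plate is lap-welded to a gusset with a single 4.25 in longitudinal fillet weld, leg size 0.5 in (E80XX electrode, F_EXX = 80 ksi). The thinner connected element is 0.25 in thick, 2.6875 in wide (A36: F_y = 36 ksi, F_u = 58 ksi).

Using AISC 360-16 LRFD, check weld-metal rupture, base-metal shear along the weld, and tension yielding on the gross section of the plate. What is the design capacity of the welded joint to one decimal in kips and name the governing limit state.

21.8 kips (gross-section yield governs)

Weld metal: throat = 0.707×0.5 = 0.3535 in, L = 4.25 in. φR_n = 0.75 × 0.6 × 80 × 0.3535 × 4.25 = 54.1 kips.
Base metal shear (0.25 in plate): yield φR_n = 1.0×0.6×36×0.25×4.25 = 23.0 kips; rupture φR_n = 0.75×0.6×58×0.25×4.25 = 27.7 kips; take 23.0 kips (yield).
Tension yield (gross): A_g = 2.6875×0.25 = 0.67188 in². φR_n = 0.90 × 36 × 0.67188 = 21.8 kips.
Governing: min(54.1, 23.0, 21.8) = 21.8 kips → gross-section yield.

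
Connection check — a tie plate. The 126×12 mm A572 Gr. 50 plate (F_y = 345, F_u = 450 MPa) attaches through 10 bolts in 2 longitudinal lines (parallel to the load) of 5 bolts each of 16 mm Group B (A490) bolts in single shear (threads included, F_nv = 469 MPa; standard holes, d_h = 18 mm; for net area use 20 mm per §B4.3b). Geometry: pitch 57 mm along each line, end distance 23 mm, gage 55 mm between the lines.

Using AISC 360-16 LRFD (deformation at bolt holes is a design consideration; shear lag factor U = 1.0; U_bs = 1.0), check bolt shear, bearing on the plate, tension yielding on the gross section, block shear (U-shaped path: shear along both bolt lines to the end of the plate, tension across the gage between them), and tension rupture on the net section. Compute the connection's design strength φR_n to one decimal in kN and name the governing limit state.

348.3 kN (net-section rupture governs)

Bolt shear: A_b = π(16)²/4 = 201.06 mm². φR_n = 0.75 × 469 × 201.06 × 10 × 1 = 707.2 kN.
Bearing (12 mm plate, F_u = 450 MPa): end bolts L_c = 23 − 18/2 = 14, R_n = min(1.2×14×12×450, 2.4×16×12×450) = 90.72 kN/bolt; interior L_c = 57 − 18 = 39, R_n = 207.36 kN/bolt. φR_n = 0.75 × (2×90.72 + 8×207.36) = 1380.2 kN.
Tension yield (gross): A_g = 126×12 = 1512 mm². φR_n = 0.90 × 345 × 1512 = 469.5 kN.
Block shear: shear path 2×[23+4×57] = 2×251 mm, A_gv = 6024, A_nv = 2×(251 − 4.5×20)×12 = 3864 mm²; tension across gage: (55 − 1×20)×12 = 420 mm². R_n = min(0.6×450×3864, 0.6×345×6024) + 1.0×450×420 = min(1043.3, 1247) + 189 = 1232.3 kN. φR_n = 0.75 × 1232.3 = 924.2 kN.
Tension rupture (net): A_n = (126 − 2×20)×12 = 1032 mm² (U = 1.0, A_e = A_n). φR_n = 0.75 × 450 × 1032 = 348.3 kN.
Governing: min(707.2, 1380.2, 469.5, 924.2, 348.3) = 348.3 kN → net-section rupture.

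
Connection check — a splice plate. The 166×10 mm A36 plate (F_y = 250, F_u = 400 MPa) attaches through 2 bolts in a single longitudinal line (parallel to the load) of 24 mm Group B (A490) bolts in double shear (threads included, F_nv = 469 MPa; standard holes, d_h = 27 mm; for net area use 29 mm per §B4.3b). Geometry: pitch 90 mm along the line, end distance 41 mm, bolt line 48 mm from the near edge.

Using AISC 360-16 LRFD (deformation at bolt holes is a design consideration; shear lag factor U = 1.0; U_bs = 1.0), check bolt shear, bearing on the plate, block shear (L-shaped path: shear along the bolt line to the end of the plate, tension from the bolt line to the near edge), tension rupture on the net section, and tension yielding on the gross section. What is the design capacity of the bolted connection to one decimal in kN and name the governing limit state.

247.9 kN (block shear governs)

Bolt shear: A_b = π(24)²/4 = 452.39 mm². φR_n = 0.75 × 469 × 452.39 × 2 × 2 = 636.5 kN.
Bearing (10 mm plate, F_u = 400 MPa): end bolts L_c = 41 − 27/2 = 27.5, R_n = min(1.2×27.5×10×400, 2.4×24×10×400) = 132 kN/bolt; interior L_c = 90 − 27 = 63, R_n = 230.4 kN/bolt. φR_n = 0.75 × (1×132 + 1×230.4) = 271.8 kN.
Block shear: shear path 1×[41+1×90] = 1×131 mm, A_gv = 1310, A_nv = 1×(131 − 1.5×29)×10 = 875 mm²; tension to near edge: (48 − 0.5×29)×10 = 335 mm². R_n = min(0.6×400×875, 0.6×250×1310) + 1.0×400×335 = min(210, 196.5) + 134 = 330.5 kN. φR_n = 0.75 × 330.5 = 247.9 kN.
Tension rupture (net): A_n = (166 − 1×29)×10 = 1370 mm² (U = 1.0, A_e = A_n). φR_n = 0.75 × 400 × 1370 = 411.0 kN.
Tension yield (gross): A_g = 166×10 = 1660 mm². φR_n = 0.90 × 250 × 1660 = 373.5 kN.
Governing: min(636.5, 271.8, 247.9, 411.0, 373.5) = 247.9 kN → block shear.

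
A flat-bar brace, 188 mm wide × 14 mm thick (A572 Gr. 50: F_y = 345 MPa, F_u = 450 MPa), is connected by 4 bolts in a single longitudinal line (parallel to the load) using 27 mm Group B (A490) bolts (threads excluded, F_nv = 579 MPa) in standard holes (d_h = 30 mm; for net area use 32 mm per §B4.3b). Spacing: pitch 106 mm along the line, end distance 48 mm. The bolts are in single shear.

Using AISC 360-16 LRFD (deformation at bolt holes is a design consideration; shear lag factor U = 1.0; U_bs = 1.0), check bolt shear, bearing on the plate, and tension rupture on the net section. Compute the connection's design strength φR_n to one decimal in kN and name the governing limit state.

737.1 kN (net-section rupture governs)

Bolt shear: A_b = π(27)²/4 = 572.56 mm². φR_n = 0.75 × 579 × 572.56 × 4 × 1 = 994.5 kN.
Bearing (14 mm plate, F_u = 450 MPa): end bolts L_c = 48 − 30/2 = 33, R_n = min(1.2×33×14×450, 2.4×27×14×450) = 249.48 kN/bolt; interior L_c = 106 − 30 = 76, R_n = 408.24 kN/bolt. φR_n = 0.75 × (1×249.48 + 3×408.24) = 1105.7 kN.
Tension rupture (net): A_n = (188 − 1×32)×14 = 2184 mm² (U = 1.0, A_e = A_n). φR_n = 0.75 × 450 × 2184 = 737.1 kN.
Governing: min(994.5, 1105.7, 737.1) = 737.1 kN → net-section rupture.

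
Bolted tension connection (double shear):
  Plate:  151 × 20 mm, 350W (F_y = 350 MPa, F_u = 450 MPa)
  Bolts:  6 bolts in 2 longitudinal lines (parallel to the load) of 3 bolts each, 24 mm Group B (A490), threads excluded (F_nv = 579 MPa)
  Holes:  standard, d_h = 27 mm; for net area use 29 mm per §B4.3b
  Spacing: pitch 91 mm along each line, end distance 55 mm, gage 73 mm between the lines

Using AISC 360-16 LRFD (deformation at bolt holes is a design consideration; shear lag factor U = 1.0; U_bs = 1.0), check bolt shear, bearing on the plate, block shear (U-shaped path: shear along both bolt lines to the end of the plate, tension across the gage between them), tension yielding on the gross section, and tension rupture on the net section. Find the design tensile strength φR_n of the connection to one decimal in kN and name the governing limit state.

Bolt shear: A_b = π(24)²/4 = 452.39 mm². φR_n = 0.75 × 579 × 452.39 × 6 × 2 = 2357.4 kN.
Bearing (20 mm plate, F_u = 450 MPa): end bolts L_c = 55 − 27/2 = 41.5, R_n = min(1.2×41.5×20×450, 2.4×24×20×450) = 448.2 kN/bolt; interior L_c = 91 − 27 = 64, R_n = 518.4 kN/bolt. φR_n = 0.75 × (2×448.2 + 4×518.4) = 2227.5 kN.
Block shear: shear path 2×[55+2×91] = 2×237 mm, A_gv = 9480, A_nv = 2×(237 − 2.5×29)×20 = 6580 mm²; tension across gage: (73 − 1×29)×20 = 880 mm². R_n = min(0.6×450×6580, 0.6×350×9480) + 1.0×450×880 = min(1776.6, 1990.8) + 396 = 2172.6 kN. φR_n = 0.75 × 2172.6 = 1629.5 kN.
Tension yield (gross): A_g = 151×20 = 3020 mm². φR_n = 0.90 × 350 × 3020 = 951.3 kN.
Tension rupture (net): A_n = (151 − 2×29)×20 = 1860 mm² (U = 1.0, A_e = A_n). φR_n = 0.75 × 450 × 1860 = 627.8 kN.
Governing: min(2357.4, 2227.5, 1629.5, 951.3, 627.8) = 627.8 kN → net-section rupture.

627.8 kN (net-section rupture governs)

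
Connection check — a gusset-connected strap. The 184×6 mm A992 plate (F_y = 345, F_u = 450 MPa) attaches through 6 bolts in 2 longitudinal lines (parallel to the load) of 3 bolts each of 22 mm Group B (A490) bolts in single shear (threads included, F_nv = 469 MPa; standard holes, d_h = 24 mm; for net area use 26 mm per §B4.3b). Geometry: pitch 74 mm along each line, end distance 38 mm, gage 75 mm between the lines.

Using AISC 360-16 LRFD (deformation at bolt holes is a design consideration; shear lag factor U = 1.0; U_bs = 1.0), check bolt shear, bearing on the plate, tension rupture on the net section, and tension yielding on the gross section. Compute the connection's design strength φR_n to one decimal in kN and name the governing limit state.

267.3 kN (net-section rupture governs)

Bolt shear: A_b = π(22)²/4 = 380.13 mm². φR_n = 0.75 × 469 × 380.13 × 6 × 1 = 802.3 kN.
Bearing (6 mm plate, F_u = 450 MPa): end bolts L_c = 38 − 24/2 = 26, R_n = min(1.2×26×6×450, 2.4×22×6×450) = 84.24 kN/bolt; interior L_c = 74 − 24 = 50, R_n = 142.56 kN/bolt. φR_n = 0.75 × (2×84.24 + 4×142.56) = 554.0 kN.
Tension rupture (net): A_n = (184 − 2×26)×6 = 792 mm² (U = 1.0, A_e = A_n). φR_n = 0.75 × 450 × 792 = 267.3 kN.
Tension yield (gross): A_g = 184×6 = 1104 mm². φR_n = 0.90 × 345 × 1104 = 342.8 kN.
Governing: min(802.3, 554.0, 267.3, 342.8) = 267.3 kN → net-section rupture.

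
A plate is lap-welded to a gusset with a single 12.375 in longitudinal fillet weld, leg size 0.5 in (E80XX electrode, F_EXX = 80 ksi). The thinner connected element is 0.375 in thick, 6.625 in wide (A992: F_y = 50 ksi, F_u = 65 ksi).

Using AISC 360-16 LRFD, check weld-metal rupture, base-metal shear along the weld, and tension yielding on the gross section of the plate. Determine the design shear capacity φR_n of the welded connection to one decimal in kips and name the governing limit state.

111.8 kips (gross-section yield governs)

Weld metal: throat = 0.707×0.5 = 0.3535 in, L = 12.375 in. φR_n = 0.75 × 0.6 × 80 × 0.3535 × 12.375 = 157.5 kips.
Base metal shear (0.375 in plate): yield φR_n = 1.0×0.6×50×0.375×12.375 = 139.2 kips; rupture φR_n = 0.75×0.6×65×0.375×12.375 = 135.7 kips; take 135.7 kips (rupture).
Tension yield (gross): A_g = 6.625×0.375 = 2.4844 in². φR_n = 0.90 × 50 × 2.4844 = 111.8 kips.
Governing: min(157.5, 135.7, 111.8) = 111.8 kips → gross-section yield.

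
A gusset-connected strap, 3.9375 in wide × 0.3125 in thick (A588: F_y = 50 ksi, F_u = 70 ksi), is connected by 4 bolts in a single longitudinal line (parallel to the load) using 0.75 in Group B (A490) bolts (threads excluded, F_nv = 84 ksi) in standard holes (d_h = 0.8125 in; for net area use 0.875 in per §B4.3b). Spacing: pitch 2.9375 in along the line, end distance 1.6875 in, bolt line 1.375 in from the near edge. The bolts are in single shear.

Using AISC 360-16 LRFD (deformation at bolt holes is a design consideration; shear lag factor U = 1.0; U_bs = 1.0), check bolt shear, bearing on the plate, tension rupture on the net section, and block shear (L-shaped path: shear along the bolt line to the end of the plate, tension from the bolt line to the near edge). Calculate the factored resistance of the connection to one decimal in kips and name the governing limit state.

50.2 kips (net-section rupture governs)

Bolt shear: A_b = π(0.75)²/4 = 0.44179 in². φR_n = 0.75 × 84 × 0.44179 × 4 × 1 = 111.3 kips.
Bearing (0.3125 in plate, F_u = 70 ksi): end bolts L_c = 1.6875 − 0.8125/2 = 1.28125, R_n = min(1.2×1.28125×0.3125×70, 2.4×0.75×0.3125×70) = 33.633 kips/bolt; interior L_c = 2.9375 − 0.8125 = 2.125, R_n = 39.375 kips/bolt. φR_n = 0.75 × (1×33.633 + 3×39.375) = 113.8 kips.
Tension rupture (net): A_n = (3.9375 − 1×0.875)×0.3125 = 0.95703 in² (U = 1.0, A_e = A_n). φR_n = 0.75 × 70 × 0.95703 = 50.2 kips.
Block shear: shear path 1×[1.6875+3×2.9375] = 1×10.5 in, A_gv = 3.2813, A_nv = 1×(10.5 − 3.5×0.875)×0.3125 = 2.3242 in²; tension to near edge: (1.375 − 0.5×0.875)×0.3125 = 0.29297 in². R_n = min(0.6×70×2.3242, 0.6×50×3.2813) + 1.0×70×0.29297 = min(97.616, 98.439) + 20.508 = 118.12 kips. φR_n = 0.75 × 118.12 = 88.6 kips.
Governing: min(111.3, 113.8, 50.2, 88.6) = 50.2 kips → net-section rupture.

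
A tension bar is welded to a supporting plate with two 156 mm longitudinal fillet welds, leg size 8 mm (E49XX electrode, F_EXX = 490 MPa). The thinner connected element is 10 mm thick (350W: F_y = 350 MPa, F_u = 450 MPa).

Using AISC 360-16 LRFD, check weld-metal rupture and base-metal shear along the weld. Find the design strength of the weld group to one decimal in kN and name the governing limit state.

389.1 kN (weld metal governs)

Weld metal: throat = 0.707×8 = 5.656 mm, L = 2×156 = 312 mm. φR_n = 0.75 × 0.6 × 490 × 5.656 × 312 = 389.1 kN.
Base metal shear (10 mm plate): yield φR_n = 1.0×0.6×350×10×312 = 655.2 kN; rupture φR_n = 0.75×0.6×450×10×312 = 631.8 kN; take 631.8 kN (rupture).
Governing: min(389.1, 631.8) = 389.1 kN → weld metal.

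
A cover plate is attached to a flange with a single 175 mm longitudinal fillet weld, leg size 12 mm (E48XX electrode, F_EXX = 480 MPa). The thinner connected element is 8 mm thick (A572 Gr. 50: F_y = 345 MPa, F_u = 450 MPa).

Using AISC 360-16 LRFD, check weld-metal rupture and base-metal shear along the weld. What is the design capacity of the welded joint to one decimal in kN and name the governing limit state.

Weld metal: throat = 0.707×12 = 8.484 mm, L = 175 mm. φR_n = 0.75 × 0.6 × 480 × 8.484 × 175 = 320.7 kN.
Base metal shear (8 mm plate): yield φR_n = 1.0×0.6×345×8×175 = 289.8 kN; rupture φR_n = 0.75×0.6×450×8×175 = 283.5 kN; take 283.5 kN (rupture).
Governing: min(320.7, 283.5) = 283.5 kN → base-metal shear.

283.5 kN (base-metal shear governs)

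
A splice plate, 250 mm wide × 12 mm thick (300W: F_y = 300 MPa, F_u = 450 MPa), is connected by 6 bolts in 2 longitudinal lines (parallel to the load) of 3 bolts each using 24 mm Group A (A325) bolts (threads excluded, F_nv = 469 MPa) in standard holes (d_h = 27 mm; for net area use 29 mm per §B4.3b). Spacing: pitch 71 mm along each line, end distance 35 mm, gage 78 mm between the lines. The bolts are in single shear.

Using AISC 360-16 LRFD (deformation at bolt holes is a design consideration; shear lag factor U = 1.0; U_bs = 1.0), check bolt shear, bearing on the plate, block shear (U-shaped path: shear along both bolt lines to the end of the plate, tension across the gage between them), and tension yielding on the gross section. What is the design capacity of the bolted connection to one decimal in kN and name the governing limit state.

Bolt shear: A_b = π(24)²/4 = 452.39 mm². φR_n = 0.75 × 469 × 452.39 × 6 × 1 = 954.8 kN.
Bearing (12 mm plate, F_u = 450 MPa): end bolts L_c = 35 − 27/2 = 21.5, R_n = min(1.2×21.5×12×450, 2.4×24×12×450) = 139.32 kN/bolt; interior L_c = 71 − 27 = 44, R_n = 285.12 kN/bolt. φR_n = 0.75 × (2×139.32 + 4×285.12) = 1064.3 kN.
Block shear: shear path 2×[35+2×71] = 2×177 mm, A_gv = 4248, A_nv = 2×(177 − 2.5×29)×12 = 2508 mm²; tension across gage: (78 − 1×29)×12 = 588 mm². R_n = min(0.6×450×2508, 0.6×300×4248) + 1.0×450×588 = min(677.16, 764.64) + 264.6 = 941.76 kN. φR_n = 0.75 × 941.76 = 706.3 kN.
Tension yield (gross): A_g = 250×12 = 3000 mm². φR_n = 0.90 × 300 × 3000 = 810.0 kN.
Governing: min(954.8, 1064.3, 706.3, 810.0) = 706.3 kN → block shear.

706.3 kN (block shear governs)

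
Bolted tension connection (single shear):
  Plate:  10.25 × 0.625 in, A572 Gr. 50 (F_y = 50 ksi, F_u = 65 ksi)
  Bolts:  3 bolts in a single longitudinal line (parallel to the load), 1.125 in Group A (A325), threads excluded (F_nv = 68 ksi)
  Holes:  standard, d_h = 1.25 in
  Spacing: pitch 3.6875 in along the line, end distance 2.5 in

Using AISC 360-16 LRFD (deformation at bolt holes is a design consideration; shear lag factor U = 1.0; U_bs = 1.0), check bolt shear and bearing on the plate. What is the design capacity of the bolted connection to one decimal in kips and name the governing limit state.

152.1 kips (bolt shear governs)

Bolt shear: A_b = π(1.125)²/4 = 0.99402 in². φR_n = 0.75 × 68 × 0.99402 × 3 × 1 = 152.1 kips.
Bearing (0.625 in plate, F_u = 65 ksi): end bolts L_c = 2.5 − 1.25/2 = 1.875, R_n = min(1.2×1.875×0.625×65, 2.4×1.125×0.625×65) = 91.406 kips/bolt; interior L_c = 3.6875 − 1.25 = 2.4375, R_n = 109.69 kips/bolt. φR_n = 0.75 × (1×91.406 + 2×109.69) = 233.1 kips.
Governing: min(152.1, 233.1) = 152.1 kips → bolt shear.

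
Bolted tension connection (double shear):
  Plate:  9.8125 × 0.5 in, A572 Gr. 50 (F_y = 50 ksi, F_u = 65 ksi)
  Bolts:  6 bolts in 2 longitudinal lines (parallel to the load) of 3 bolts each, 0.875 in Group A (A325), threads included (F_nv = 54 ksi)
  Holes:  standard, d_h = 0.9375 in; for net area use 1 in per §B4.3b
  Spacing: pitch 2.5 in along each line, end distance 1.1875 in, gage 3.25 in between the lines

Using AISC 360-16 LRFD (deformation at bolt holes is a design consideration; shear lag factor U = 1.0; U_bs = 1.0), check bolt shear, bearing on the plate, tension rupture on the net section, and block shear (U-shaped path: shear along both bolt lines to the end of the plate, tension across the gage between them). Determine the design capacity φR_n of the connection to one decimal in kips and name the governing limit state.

162.7 kips (block shear governs)

Bolt shear: A_b = π(0.875)²/4 = 0.60132 in². φR_n = 0.75 × 54 × 0.60132 × 6 × 2 = 292.2 kips.
Bearing (0.5 in plate, F_u = 65 ksi): end bolts L_c = 1.1875 − 0.9375/2 = 0.71875, R_n = min(1.2×0.71875×0.5×65, 2.4×0.875×0.5×65) = 28.031 kips/bolt; interior L_c = 2.5 − 0.9375 = 1.5625, R_n = 60.938 kips/bolt. φR_n = 0.75 × (2×28.031 + 4×60.938) = 224.9 kips.
Tension rupture (net): A_n = (9.8125 − 2×1)×0.5 = 3.9063 in² (U = 1.0, A_e = A_n). φR_n = 0.75 × 65 × 3.9063 = 190.4 kips.
Block shear: shear path 2×[1.1875+2×2.5] = 2×6.1875 in, A_gv = 6.1875, A_nv = 2×(6.1875 − 2.5×1)×0.5 = 3.6875 in²; tension across gage: (3.25 − 1×1)×0.5 = 1.125 in². R_n = min(0.6×65×3.6875, 0.6×50×6.1875) + 1.0×65×1.125 = min(143.81, 185.63) + 73.125 = 216.94 kips. φR_n = 0.75 × 216.94 = 162.7 kips.
Governing: min(292.2, 224.9, 190.4, 162.7) = 162.7 kips → block shear.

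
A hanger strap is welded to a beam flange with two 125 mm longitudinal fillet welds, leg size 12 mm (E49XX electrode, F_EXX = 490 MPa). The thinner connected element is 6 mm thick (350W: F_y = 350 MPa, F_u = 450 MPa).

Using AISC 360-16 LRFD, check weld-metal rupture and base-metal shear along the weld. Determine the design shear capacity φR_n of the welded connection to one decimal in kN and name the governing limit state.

303.8 kN (base-metal shear governs)

Weld metal: throat = 0.707×12 = 8.484 mm, L = 2×125 = 250 mm. φR_n = 0.75 × 0.6 × 490 × 8.484 × 250 = 467.7 kN.
Base metal shear (6 mm plate): yield φR_n = 1.0×0.6×350×6×250 = 315.0 kN; rupture φR_n = 0.75×0.6×450×6×250 = 303.8 kN; take 303.8 kN (rupture).
Governing: min(467.7, 303.8) = 303.8 kN → base-metal shear.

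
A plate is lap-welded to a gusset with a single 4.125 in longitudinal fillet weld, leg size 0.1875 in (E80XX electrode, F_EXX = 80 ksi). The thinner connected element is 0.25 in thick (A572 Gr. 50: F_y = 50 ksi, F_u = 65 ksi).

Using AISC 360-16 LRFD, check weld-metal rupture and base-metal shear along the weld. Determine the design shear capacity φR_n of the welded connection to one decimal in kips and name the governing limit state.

Weld metal: throat = 0.707×0.1875 = 0.13256 in, L = 4.125 in. φR_n = 0.75 × 0.6 × 80 × 0.13256 × 4.125 = 19.7 kips.
Base metal shear (0.25 in plate): yield φR_n = 1.0×0.6×50×0.25×4.125 = 30.9 kips; rupture φR_n = 0.75×0.6×65×0.25×4.125 = 30.2 kips; take 30.2 kips (rupture).
Governing: min(19.7, 30.2) = 19.7 kips → weld metal.

19.7 kips (weld metal governs)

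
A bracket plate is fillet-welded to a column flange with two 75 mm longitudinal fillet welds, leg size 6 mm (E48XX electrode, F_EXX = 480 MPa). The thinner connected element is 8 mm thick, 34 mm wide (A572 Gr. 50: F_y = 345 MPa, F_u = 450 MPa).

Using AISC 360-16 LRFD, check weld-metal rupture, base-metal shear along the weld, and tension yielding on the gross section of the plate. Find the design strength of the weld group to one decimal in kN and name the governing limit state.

Weld metal: throat = 0.707×6 = 4.242 mm, L = 2×75 = 150 mm. φR_n = 0.75 × 0.6 × 480 × 4.242 × 150 = 137.4 kN.
Base metal shear (8 mm plate): yield φR_n = 1.0×0.6×345×8×150 = 248.4 kN; rupture φR_n = 0.75×0.6×450×8×150 = 243.0 kN; take 243.0 kN (rupture).
Tension yield (gross): A_g = 34×8 = 272 mm². φR_n = 0.90 × 345 × 272 = 84.5 kN.
Governing: min(137.4, 243.0, 84.5) = 84.5 kN → gross-section yield.

84.5 kN (gross-section yield governs)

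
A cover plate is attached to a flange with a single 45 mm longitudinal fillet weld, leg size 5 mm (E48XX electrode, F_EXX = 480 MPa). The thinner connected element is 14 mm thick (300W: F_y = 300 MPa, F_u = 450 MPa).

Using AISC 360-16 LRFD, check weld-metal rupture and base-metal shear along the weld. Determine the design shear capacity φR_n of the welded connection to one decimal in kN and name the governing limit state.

Weld metal: throat = 0.707×5 = 3.535 mm, L = 45 mm. φR_n = 0.75 × 0.6 × 480 × 3.535 × 45 = 34.4 kN.
Base metal shear (14 mm plate): yield φR_n = 1.0×0.6×300×14×45 = 113.4 kN; rupture φR_n = 0.75×0.6×450×14×45 = 127.6 kN; take 113.4 kN (yield).
Governing: min(34.4, 113.4) = 34.4 kN → weld metal.

34.4 kN (weld metal governs)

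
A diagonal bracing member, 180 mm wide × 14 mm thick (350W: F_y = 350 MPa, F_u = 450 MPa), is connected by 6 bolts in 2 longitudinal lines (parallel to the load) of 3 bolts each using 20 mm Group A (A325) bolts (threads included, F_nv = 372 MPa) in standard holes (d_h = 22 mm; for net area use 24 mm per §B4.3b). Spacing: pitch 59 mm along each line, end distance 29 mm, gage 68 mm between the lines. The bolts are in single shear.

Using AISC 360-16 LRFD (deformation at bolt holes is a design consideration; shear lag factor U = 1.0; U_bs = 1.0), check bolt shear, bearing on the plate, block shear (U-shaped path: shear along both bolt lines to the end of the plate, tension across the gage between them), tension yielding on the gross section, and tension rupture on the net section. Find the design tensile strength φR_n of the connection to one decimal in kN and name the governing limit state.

525.9 kN (bolt shear governs)

Bolt shear: A_b = π(20)²/4 = 314.16 mm². φR_n = 0.75 × 372 × 314.16 × 6 × 1 = 525.9 kN.
Bearing (14 mm plate, F_u = 450 MPa): end bolts L_c = 29 − 22/2 = 18, R_n = min(1.2×18×14×450, 2.4×20×14×450) = 136.08 kN/bolt; interior L_c = 59 − 22 = 37, R_n = 279.72 kN/bolt. φR_n = 0.75 × (2×136.08 + 4×279.72) = 1043.3 kN.
Block shear: shear path 2×[29+2×59] = 2×147 mm, A_gv = 4116, A_nv = 2×(147 − 2.5×24)×14 = 2436 mm²; tension across gage: (68 − 1×24)×14 = 616 mm². R_n = min(0.6×450×2436, 0.6×350×4116) + 1.0×450×616 = min(657.72, 864.36) + 277.2 = 934.92 kN. φR_n = 0.75 × 934.92 = 701.2 kN.
Tension yield (gross): A_g = 180×14 = 2520 mm². φR_n = 0.90 × 350 × 2520 = 793.8 kN.
Tension rupture (net): A_n = (180 − 2×24)×14 = 1848 mm² (U = 1.0, A_e = A_n). φR_n = 0.75 × 450 × 1848 = 623.7 kN.
Governing: min(525.9, 1043.3, 701.2, 793.8, 623.7) = 525.9 kN → bolt shear.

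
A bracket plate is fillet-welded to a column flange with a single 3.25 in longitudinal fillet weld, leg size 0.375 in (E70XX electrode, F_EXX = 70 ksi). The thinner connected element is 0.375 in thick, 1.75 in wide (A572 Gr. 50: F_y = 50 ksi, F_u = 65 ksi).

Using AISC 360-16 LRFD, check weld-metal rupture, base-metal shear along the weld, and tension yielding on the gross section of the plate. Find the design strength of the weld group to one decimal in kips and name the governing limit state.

27.1 kips (weld metal governs)

Weld metal: throat = 0.707×0.375 = 0.26513 in, L = 3.25 in. φR_n = 0.75 × 0.6 × 70 × 0.26513 × 3.25 = 27.1 kips.
Base metal shear (0.375 in plate): yield φR_n = 1.0×0.6×50×0.375×3.25 = 36.6 kips; rupture φR_n = 0.75×0.6×65×0.375×3.25 = 35.6 kips; take 35.6 kips (rupture).
Tension yield (gross): A_g = 1.75×0.375 = 0.65625 in². φR_n = 0.90 × 50 × 0.65625 = 29.5 kips.
Governing: min(27.1, 35.6, 29.5) = 27.1 kips → weld metal.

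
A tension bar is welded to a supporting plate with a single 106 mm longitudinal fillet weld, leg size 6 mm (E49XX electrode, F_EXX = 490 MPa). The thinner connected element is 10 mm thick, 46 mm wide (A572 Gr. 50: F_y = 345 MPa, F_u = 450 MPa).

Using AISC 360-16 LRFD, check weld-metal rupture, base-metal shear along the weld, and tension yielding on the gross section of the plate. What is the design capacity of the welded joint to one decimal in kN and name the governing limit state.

99.1 kN (weld metal governs)

Weld metal: throat = 0.707×6 = 4.242 mm, L = 106 mm. φR_n = 0.75 × 0.6 × 490 × 4.242 × 106 = 99.1 kN.
Base metal shear (10 mm plate): yield φR_n = 1.0×0.6×345×10×106 = 219.4 kN; rupture φR_n = 0.75×0.6×450×10×106 = 214.7 kN; take 214.7 kN (rupture).
Tension yield (gross): A_g = 46×10 = 460 mm². φR_n = 0.90 × 345 × 460 = 142.8 kN.
Governing: min(99.1, 214.7, 142.8) = 99.1 kN → weld metal.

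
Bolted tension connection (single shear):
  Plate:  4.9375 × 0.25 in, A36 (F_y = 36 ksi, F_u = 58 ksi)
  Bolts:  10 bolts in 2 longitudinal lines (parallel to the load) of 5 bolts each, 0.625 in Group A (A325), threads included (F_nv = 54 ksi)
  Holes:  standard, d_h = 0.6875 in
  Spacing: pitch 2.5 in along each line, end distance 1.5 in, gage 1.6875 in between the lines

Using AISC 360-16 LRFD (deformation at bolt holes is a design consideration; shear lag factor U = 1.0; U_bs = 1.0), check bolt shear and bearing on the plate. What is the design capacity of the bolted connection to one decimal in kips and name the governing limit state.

124.3 kips (bolt shear governs)

Bolt shear: A_b = π(0.625)²/4 = 0.3068 in². φR_n = 0.75 × 54 × 0.3068 × 10 × 1 = 124.3 kips.
Bearing (0.25 in plate, F_u = 58 ksi): end bolts L_c = 1.5 − 0.6875/2 = 1.15625, R_n = min(1.2×1.15625×0.25×58, 2.4×0.625×0.25×58) = 20.119 kips/bolt; interior L_c = 2.5 − 0.6875 = 1.8125, R_n = 21.75 kips/bolt. φR_n = 0.75 × (2×20.119 + 8×21.75) = 160.7 kips.
Governing: min(124.3, 160.7) = 124.3 kips → bolt shear.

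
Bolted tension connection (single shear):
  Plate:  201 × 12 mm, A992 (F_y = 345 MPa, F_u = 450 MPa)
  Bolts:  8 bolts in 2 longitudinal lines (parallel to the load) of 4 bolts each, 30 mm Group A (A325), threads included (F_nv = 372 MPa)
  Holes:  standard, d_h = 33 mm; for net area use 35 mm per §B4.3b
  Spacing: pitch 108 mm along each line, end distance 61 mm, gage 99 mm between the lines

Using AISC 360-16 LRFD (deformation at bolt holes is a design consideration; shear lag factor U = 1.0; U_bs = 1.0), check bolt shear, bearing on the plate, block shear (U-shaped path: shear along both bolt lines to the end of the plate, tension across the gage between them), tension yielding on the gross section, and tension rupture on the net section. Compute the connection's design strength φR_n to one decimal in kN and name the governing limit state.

Bolt shear: A_b = π(30)²/4 = 706.86 mm². φR_n = 0.75 × 372 × 706.86 × 8 × 1 = 1577.7 kN.
Bearing (12 mm plate, F_u = 450 MPa): end bolts L_c = 61 − 33/2 = 44.5, R_n = min(1.2×44.5×12×450, 2.4×30×12×450) = 288.36 kN/bolt; interior L_c = 108 − 33 = 75, R_n = 388.8 kN/bolt. φR_n = 0.75 × (2×288.36 + 6×388.8) = 2182.1 kN.
Block shear: shear path 2×[61+3×108] = 2×385 mm, A_gv = 9240, A_nv = 2×(385 − 3.5×35)×12 = 6300 mm²; tension across gage: (99 − 1×35)×12 = 768 mm². R_n = min(0.6×450×6300, 0.6×345×9240) + 1.0×450×768 = min(1701, 1912.7) + 345.6 = 2046.6 kN. φR_n = 0.75 × 2046.6 = 1535.0 kN.
Tension yield (gross): A_g = 201×12 = 2412 mm². φR_n = 0.90 × 345 × 2412 = 748.9 kN.
Tension rupture (net): A_n = (201 − 2×35)×12 = 1572 mm² (U = 1.0, A_e = A_n). φR_n = 0.75 × 450 × 1572 = 530.6 kN.
Governing: min(1577.7, 2182.1, 1535.0, 748.9, 530.6) = 530.6 kN → net-section rupture.

530.6 kN (net-section rupture governs)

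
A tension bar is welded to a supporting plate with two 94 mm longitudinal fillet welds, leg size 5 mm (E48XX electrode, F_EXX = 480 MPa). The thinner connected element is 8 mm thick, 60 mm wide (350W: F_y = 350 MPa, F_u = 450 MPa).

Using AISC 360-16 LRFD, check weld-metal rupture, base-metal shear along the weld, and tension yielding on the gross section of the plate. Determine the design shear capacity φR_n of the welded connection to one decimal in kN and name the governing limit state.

143.5 kN (weld metal governs)

Weld metal: throat = 0.707×5 = 3.535 mm, L = 2×94 = 188 mm. φR_n = 0.75 × 0.6 × 480 × 3.535 × 188 = 143.5 kN.
Base metal shear (8 mm plate): yield φR_n = 1.0×0.6×350×8×188 = 315.8 kN; rupture φR_n = 0.75×0.6×450×8×188 = 304.6 kN; take 304.6 kN (rupture).
Tension yield (gross): A_g = 60×8 = 480 mm². φR_n = 0.90 × 350 × 480 = 151.2 kN.
Governing: min(143.5, 304.6, 151.2) = 143.5 kN → weld metal.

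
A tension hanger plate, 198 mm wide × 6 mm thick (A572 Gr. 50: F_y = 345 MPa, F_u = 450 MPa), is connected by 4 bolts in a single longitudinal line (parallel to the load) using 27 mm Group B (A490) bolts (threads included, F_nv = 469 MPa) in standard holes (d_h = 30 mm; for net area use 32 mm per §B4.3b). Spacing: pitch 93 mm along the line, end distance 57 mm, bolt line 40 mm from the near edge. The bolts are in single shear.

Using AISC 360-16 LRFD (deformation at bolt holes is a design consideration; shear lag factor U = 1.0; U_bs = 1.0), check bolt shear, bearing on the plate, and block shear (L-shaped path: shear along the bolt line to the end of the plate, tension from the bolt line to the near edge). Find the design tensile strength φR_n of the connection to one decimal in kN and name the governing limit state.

Bolt shear: A_b = π(27)²/4 = 572.56 mm². φR_n = 0.75 × 469 × 572.56 × 4 × 1 = 805.6 kN.
Bearing (6 mm plate, F_u = 450 MPa): end bolts L_c = 57 − 30/2 = 42, R_n = min(1.2×42×6×450, 2.4×27×6×450) = 136.08 kN/bolt; interior L_c = 93 − 30 = 63, R_n = 174.96 kN/bolt. φR_n = 0.75 × (1×136.08 + 3×174.96) = 495.7 kN.
Block shear: shear path 1×[57+3×93] = 1×336 mm, A_gv = 2016, A_nv = 1×(336 − 3.5×32)×6 = 1344 mm²; tension to near edge: (40 − 0.5×32)×6 = 144 mm². R_n = min(0.6×450×1344, 0.6×345×2016) + 1.0×450×144 = min(362.88, 417.31) + 64.8 = 427.68 kN. φR_n = 0.75 × 427.68 = 320.8 kN.
Governing: min(805.6, 495.7, 320.8) = 320.8 kN → block shear.

320.8 kN (block shear governs)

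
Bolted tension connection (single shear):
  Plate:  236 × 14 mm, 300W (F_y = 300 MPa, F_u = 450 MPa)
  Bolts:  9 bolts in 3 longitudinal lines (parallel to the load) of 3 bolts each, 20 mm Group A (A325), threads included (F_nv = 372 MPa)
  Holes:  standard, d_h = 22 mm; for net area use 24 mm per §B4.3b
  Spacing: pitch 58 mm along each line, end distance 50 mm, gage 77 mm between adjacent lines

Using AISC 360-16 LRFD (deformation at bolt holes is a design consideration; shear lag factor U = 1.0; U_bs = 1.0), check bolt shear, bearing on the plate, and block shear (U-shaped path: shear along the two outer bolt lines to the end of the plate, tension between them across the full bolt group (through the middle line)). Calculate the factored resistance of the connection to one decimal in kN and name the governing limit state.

Bolt shear: A_b = π(20)²/4 = 314.16 mm². φR_n = 0.75 × 372 × 314.16 × 9 × 1 = 788.9 kN.
Bearing (14 mm plate, F_u = 450 MPa): end bolts L_c = 50 − 22/2 = 39, R_n = min(1.2×39×14×450, 2.4×20×14×450) = 294.84 kN/bolt; interior L_c = 58 − 22 = 36, R_n = 272.16 kN/bolt. φR_n = 0.75 × (3×294.84 + 6×272.16) = 1888.1 kN.
Block shear: shear path 2×[50+2×58] = 2×166 mm, A_gv = 4648, A_nv = 2×(166 − 2.5×24)×14 = 2968 mm²; tension across gage: (154 − 2×24)×14 = 1484 mm². R_n = min(0.6×450×2968, 0.6×300×4648) + 1.0×450×1484 = min(801.36, 836.64) + 667.8 = 1469.2 kN. φR_n = 0.75 × 1469.2 = 1101.9 kN.
Governing: min(788.9, 1888.1, 1101.9) = 788.9 kN → bolt shear.

788.9 kN (bolt shear governs)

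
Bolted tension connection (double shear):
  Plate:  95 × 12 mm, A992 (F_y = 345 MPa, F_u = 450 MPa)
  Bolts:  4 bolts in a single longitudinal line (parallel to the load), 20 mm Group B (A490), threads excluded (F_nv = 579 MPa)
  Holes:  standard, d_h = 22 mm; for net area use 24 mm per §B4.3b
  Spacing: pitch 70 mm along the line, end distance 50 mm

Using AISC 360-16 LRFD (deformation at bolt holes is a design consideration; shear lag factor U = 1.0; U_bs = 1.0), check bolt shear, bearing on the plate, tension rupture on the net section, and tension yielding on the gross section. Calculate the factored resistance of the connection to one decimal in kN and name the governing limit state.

287.6 kN (net-section rupture governs)

Bolt shear: A_b = π(20)²/4 = 314.16 mm². φR_n = 0.75 × 579 × 314.16 × 4 × 2 = 1091.4 kN.
Bearing (12 mm plate, F_u = 450 MPa): end bolts L_c = 50 − 22/2 = 39, R_n = min(1.2×39×12×450, 2.4×20×12×450) = 252.72 kN/bolt; interior L_c = 70 − 22 = 48, R_n = 259.2 kN/bolt. φR_n = 0.75 × (1×252.72 + 3×259.2) = 772.7 kN.
Tension rupture (net): A_n = (95 − 1×24)×12 = 852 mm² (U = 1.0, A_e = A_n). φR_n = 0.75 × 450 × 852 = 287.6 kN.
Tension yield (gross): A_g = 95×12 = 1140 mm². φR_n = 0.90 × 345 × 1140 = 354.0 kN.
Governing: min(1091.4, 772.7, 287.6, 354.0) = 287.6 kN → net-section rupture.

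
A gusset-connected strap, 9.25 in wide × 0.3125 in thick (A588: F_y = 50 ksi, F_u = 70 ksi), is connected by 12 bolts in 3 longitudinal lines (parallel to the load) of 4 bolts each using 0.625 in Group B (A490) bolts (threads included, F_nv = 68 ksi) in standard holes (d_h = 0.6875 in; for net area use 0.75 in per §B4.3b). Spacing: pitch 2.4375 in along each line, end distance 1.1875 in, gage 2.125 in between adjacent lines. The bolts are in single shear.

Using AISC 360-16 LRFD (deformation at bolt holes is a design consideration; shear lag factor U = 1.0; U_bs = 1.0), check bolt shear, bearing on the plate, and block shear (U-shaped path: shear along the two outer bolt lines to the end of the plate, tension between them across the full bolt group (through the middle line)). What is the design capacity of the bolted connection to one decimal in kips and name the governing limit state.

Bolt shear: A_b = π(0.625)²/4 = 0.3068 in². φR_n = 0.75 × 68 × 0.3068 × 12 × 1 = 187.8 kips.
Bearing (0.3125 in plate, F_u = 70 ksi): end bolts L_c = 1.1875 − 0.6875/2 = 0.84375, R_n = min(1.2×0.84375×0.3125×70, 2.4×0.625×0.3125×70) = 22.148 kips/bolt; interior L_c = 2.4375 − 0.6875 = 1.75, R_n = 32.813 kips/bolt. φR_n = 0.75 × (3×22.148 + 9×32.813) = 271.3 kips.
Block shear: shear path 2×[1.1875+3×2.4375] = 2×8.5 in, A_gv = 5.3125, A_nv = 2×(8.5 − 3.5×0.75)×0.3125 = 3.6719 in²; tension across gage: (4.25 − 2×0.75)×0.3125 = 0.85938 in². R_n = min(0.6×70×3.6719, 0.6×50×5.3125) + 1.0×70×0.85938 = min(154.22, 159.38) + 60.157 = 214.38 kips. φR_n = 0.75 × 214.38 = 160.8 kips.
Governing: min(187.8, 271.3, 160.8) = 160.8 kips → block shear.

160.8 kips (block shear governs)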